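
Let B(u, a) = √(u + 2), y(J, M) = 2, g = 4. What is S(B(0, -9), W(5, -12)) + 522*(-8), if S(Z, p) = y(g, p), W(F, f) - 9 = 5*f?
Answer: -4174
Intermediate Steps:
B(u, a) = √(2 + u)
W(F, f) = 9 + 5*f
S(Z, p) = 2
S(B(0, -9), W(5, -12)) + 522*(-8) = 2 + 522*(-8) = 2 - 4176 = -4174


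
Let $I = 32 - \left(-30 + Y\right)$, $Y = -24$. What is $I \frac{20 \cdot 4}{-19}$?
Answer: $- \frac{6880}{19} \approx -362.11$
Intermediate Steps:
$I = 86$ ($I = 32 - \left(-30 - 24\right) = 32 - -54 = 32 + 54 = 86$)
$I \frac{20 \cdot 4}{-19} = 86 \frac{20 \cdot 4}{-19} = 86 \cdot 80 \left(- \frac{1}{19}\right) = 86 \left(- \frac{80}{19}\right) = - \frac{6880}{19}$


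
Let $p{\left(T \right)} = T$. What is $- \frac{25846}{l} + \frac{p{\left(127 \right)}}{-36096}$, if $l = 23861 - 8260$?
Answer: $- \frac{934918543}{563133696} \approx -1.6602$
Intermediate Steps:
$l = 15601$ ($l = 23861 - 8260 = 15601$)
$- \frac{25846}{l} + \frac{p{\left(127 \right)}}{-36096} = - \frac{25846}{15601} + \frac{127}{-36096} = \left(-25846\right) \frac{1}{15601} + 127 \left(- \frac{1}{36096}\right) = - \frac{25846}{15601} - \frac{127}{36096} = - \frac{934918543}{563133696}$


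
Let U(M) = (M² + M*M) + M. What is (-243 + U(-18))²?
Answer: 149769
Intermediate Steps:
U(M) = M + 2*M² (U(M) = (M² + M²) + M = 2*M² + M = M + 2*M²)
(-243 + U(-18))² = (-243 - 18*(1 + 2*(-18)))² = (-243 - 18*(1 - 36))² = (-243 - 18*(-35))² = (-243 + 630)² = 387² = 149769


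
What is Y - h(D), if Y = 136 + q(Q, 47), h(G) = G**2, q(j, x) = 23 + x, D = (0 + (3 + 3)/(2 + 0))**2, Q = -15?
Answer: 125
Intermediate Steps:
D = 9 (D = (0 + 6/2)**2 = (0 + 6*(1/2))**2 = (0 + 3)**2 = 3**2 = 9)
Y = 206 (Y = 136 + (23 + 47) = 136 + 70 = 206)
Y - h(D) = 206 - 1*9**2 = 206 - 1*81 = 206 - 81 = 125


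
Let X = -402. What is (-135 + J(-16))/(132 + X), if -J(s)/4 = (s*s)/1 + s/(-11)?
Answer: 4271/990 ≈ 4.3141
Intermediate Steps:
J(s) = -4*s**2 + 4*s/11 (J(s) = -4*((s*s)/1 + s/(-11)) = -4*(s**2*1 + s*(-1/11)) = -4*(s**2 - s/11) = -4*s**2 + 4*s/11)
(-135 + J(-16))/(132 + X) = (-135 + (4/11)*(-16)*(1 - 11*(-16)))/(132 - 402) = (-135 + (4/11)*(-16)*(1 + 176))/(-270) = (-135 + (4/11)*(-16)*177)*(-1/270) = (-135 - 11328/11)*(-1/270) = -12813/11*(-1/270) = 4271/990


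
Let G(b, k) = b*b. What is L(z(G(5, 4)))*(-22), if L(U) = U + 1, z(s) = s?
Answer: -572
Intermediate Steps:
G(b, k) = b**2
L(U) = 1 + U
L(z(G(5, 4)))*(-22) = (1 + 5**2)*(-22) = (1 + 25)*(-22) = 26*(-22) = -572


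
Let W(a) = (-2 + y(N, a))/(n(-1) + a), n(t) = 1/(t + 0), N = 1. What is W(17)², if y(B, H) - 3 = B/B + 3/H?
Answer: 1369/73984 ≈ 0.018504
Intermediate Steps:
n(t) = 1/t
y(B, H) = 4 + 3/H (y(B, H) = 3 + (B/B + 3/H) = 3 + (1 + 3/H) = 4 + 3/H)
W(a) = (2 + 3/a)/(-1 + a) (W(a) = (-2 + (4 + 3/a))/(1/(-1) + a) = (2 + 3/a)/(-1 + a))
W(17)² = ((3 + 2*17)/(17*(-1 + 17)))² = ((1/17)*(3 + 34)/16)² = ((1/17)*(1/16)*37)² = (37/272)² = 1369/73984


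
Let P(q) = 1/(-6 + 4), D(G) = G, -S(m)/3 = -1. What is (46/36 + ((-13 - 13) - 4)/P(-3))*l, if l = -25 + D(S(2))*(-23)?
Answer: -51841/9 ≈ -5760.1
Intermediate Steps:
S(m) = 3 (S(m) = -3*(-1) = 3)
l = -94 (l = -25 + 3*(-23) = -25 - 69 = -94)
P(q) = -1/2 (P(q) = 1/(-2) = -1/2)
(46/36 + ((-13 - 13) - 4)/P(-3))*l = (46/36 + ((-13 - 13) - 4)/(-1/2))*(-94) = (46*(1/36) + (-26 - 4)*(-2))*(-94) = (23/18 - 30*(-2))*(-94) = (23/18 + 60)*(-94) = (1103/18)*(-94) = -51841/9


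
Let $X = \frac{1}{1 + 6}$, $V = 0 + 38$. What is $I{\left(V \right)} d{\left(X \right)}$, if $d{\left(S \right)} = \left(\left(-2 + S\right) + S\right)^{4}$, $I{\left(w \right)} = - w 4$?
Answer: $- \frac{3151872}{2401} \approx -1312.7$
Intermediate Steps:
$V = 38$
$I{\left(w \right)} = - 4 w$
$X = \frac{1}{7} \approx 0.14286$
$d{\left(S \right)} = \left(-2 + 2 S\right)^{4}$
$I{\left(V \right)} d{\left(X \right)} = \left(-4\right) 38 \cdot 16 \left(-1 + \frac{1}{7}\right)^{4} = - 152 \cdot 16 \left(- \frac{6}{7}\right)^{4} = - 152 \cdot 16 \cdot \frac{1296}{2401} = \left(-152\right) \frac{20736}{2401} = - \frac{3151872}{2401}$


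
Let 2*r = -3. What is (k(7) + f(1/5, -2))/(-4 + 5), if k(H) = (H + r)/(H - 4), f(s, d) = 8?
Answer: 59/6 ≈ 9.8333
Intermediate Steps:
r = -3/2 (r = (½)*(-3) = -3/2 ≈ -1.5000)
k(H) = (-3/2 + H)/(-4 + H) (k(H) = (H - 3/2)/(H - 4) = (-3/2 + H)/(-4 + H))
(k(7) + f(1/5, -2))/(-4 + 5) = ((-3/2 + 7)/(-4 + 7) + 8)/(-4 + 5) = ((11/2)/3 + 8)/1 = ((⅓)*(11/2) + 8)*1 = (11/6 + 8)*1 = (59/6)*1 = 59/6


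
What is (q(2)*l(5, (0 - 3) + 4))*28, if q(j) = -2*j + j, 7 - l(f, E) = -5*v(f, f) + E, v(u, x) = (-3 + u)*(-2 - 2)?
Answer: 1904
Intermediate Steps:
v(u, x) = 12 - 4*u (v(u, x) = (-3 + u)*(-4) = 12 - 4*u)
l(f, E) = 67 - E - 20*f (l(f, E) = 7 - (-5*(12 - 4*f) + E) = 7 - ((-60 + 20*f) + E) = 7 - (-60 + E + 20*f) = 7 + (60 - E - 20*f) = 67 - E - 20*f)
q(j) = -j
(q(2)*l(5, (0 - 3) + 4))*28 = ((-1*2)*(67 - ((0 - 3) + 4) - 20*5))*28 = -2*(67 - (-3 + 4) - 100)*28 = -2*(67 - 1*1 - 100)*28 = -2*(67 - 1 - 100)*28 = -2*(-34)*28 = 68*28 = 1904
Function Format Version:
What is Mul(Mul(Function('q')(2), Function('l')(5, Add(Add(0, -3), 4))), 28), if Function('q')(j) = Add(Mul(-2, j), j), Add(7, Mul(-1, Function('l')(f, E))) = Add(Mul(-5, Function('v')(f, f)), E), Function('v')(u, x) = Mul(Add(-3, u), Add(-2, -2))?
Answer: 1904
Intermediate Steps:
Function('v')(u, x) = Add(12, Mul(-4, u)) (Function('v')(u, x) = Mul(Add(-3, u), -4) = Add(12, Mul(-4, u)))
Function('l')(f, E) = Add(67, Mul(-1, E), Mul(-20, f)) (Function('l')(f, E) = Add(7, Mul(-1, Add(Mul(-5, Add(12, Mul(-4, f))), E))) = Add(7, Mul(-1, Add(Add(-60, Mul(20, f)), E))) = Add(7, Mul(-1, Add(-60, E, Mul(20, f)))) = Add(7, Add(60, Mul(-1, E), Mul(-20, f))) = Add(67, Mul(-1, E), Mul(-20, f)))
Function('q')(j) = Mul(-1, j)
Mul(Mul(Function('q')(2), Function('l')(5, Add(Add(0, -3), 4))), 28) = Mul(Mul(Mul(-1, 2), Add(67, Mul(-1, Add(Add(0, -3), 4)), Mul(-20, 5))), 28) = Mul(Mul(-2, Add(67, Mul(-1, Add(-3, 4)), -100)), 28) = Mul(Mul(-2, Add(67, Mul(-1, 1), -100)), 28) = Mul(Mul(-2, Add(67, -1, -100)), 28) = Mul(Mul(-2, -34), 28) = Mul(68, 28) = 1904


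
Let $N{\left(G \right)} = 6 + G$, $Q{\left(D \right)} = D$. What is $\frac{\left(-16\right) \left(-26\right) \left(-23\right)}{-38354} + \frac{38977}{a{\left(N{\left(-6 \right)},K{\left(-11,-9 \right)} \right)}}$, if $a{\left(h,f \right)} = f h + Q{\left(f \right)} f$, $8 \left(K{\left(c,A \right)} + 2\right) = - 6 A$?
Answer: $\frac{11961117888}{6922897} \approx 1727.8$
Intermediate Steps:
$K{\left(c,A \right)} = -2 - \frac{3 A}{4}$ ($K{\left(c,A \right)} = -2 + \frac{\left(-6\right) A}{8} = -2 - \frac{3 A}{4}$)
$a{\left(h,f \right)} = f^{2} + f h$ ($a{\left(h,f \right)} = f h + f f = f h + f^{2} = f^{2} + f h$)
$\frac{\left(-16\right) \left(-26\right) \left(-23\right)}{-38354} + \frac{38977}{a{\left(N{\left(-6 \right)},K{\left(-11,-9 \right)} \right)}} = \frac{\left(-16\right) \left(-26\right) \left(-23\right)}{-38354} + \frac{38977}{\left(-2 - - \frac{27}{4}\right) \left(\left(-2 - - \frac{27}{4}\right) + \left(6 - 6\right)\right)} = 416 \left(-23\right) \left(- \frac{1}{38354}\right) + \frac{38977}{\left(-2 + \frac{27}{4}\right) \left(\left(-2 + \frac{27}{4}\right) + 0\right)} = \left(-9568\right) \left(- \frac{1}{38354}\right) + \frac{38977}{\frac{19}{4} \left(\frac{19}{4} + 0\right)} = \frac{4784}{19177} + \frac{38977}{\frac{19}{4} \cdot \frac{19}{4}} = \frac{4784}{19177} + \frac{38977}{\frac{361}{16}} = \frac{4784}{19177} + 38977 \cdot \frac{16}{361} = \frac{4784}{19177} + \frac{623632}{361} = \frac{11961117888}{6922897}$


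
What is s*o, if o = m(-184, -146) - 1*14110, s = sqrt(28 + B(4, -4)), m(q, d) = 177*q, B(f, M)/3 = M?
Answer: -186712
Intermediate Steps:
B(f, M) = 3*M
s = 4 (s = sqrt(28 + 3*(-4)) = sqrt(28 - 12) = sqrt(16) = 4)
o = -46678 (o = 177*(-184) - 1*14110 = -32568 - 14110 = -46678)
s*o = 4*(-46678) = -186712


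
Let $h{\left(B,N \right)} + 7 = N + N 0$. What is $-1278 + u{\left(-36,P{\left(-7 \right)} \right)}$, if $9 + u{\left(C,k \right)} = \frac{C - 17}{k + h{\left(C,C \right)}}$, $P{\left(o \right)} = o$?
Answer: $- \frac{64297}{50} \approx -1285.9$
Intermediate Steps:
$h{\left(B,N \right)} = -7 + N$ ($h{\left(B,N \right)} = -7 + \left(N + N 0\right) = -7 + \left(N + 0\right) = -7 + N$)
$u{\left(C,k \right)} = -9 + \frac{-17 + C}{-7 + C + k}$ ($u{\left(C,k \right)} = -9 + \frac{C - 17}{k + \left(-7 + C\right)} = -9 + \frac{-17 + C}{-7 + C + k}$)
$-1278 + u{\left(-36,P{\left(-7 \right)} \right)} = -1278 + \frac{46 - -63 - -288}{-7 - 36 - 7} = -1278 + \frac{46 + 63 + 288}{-50} = -1278 - \frac{397}{50} = - \frac{64297}{50}$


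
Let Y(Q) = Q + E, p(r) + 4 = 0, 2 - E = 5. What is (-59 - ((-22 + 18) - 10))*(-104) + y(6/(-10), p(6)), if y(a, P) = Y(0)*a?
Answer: 23409/5 ≈ 4681.8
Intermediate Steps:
E = -3 (E = 2 - 1*5 = 2 - 5 = -3)
p(r) = -4 (p(r) = -4 + 0 = -4)
Y(Q) = -3 + Q (Y(Q) = Q - 3 = -3 + Q)
y(a, P) = -3*a (y(a, P) = (-3 + 0)*a = -3*a)
(-59 - ((-22 + 18) - 10))*(-104) + y(6/(-10), p(6)) = (-59 - ((-22 + 18) - 10))*(-104) - 18/(-10) = (-59 - (-4 - 10))*(-104) - 18*(-1)/10 = (-59 - 1*(-14))*(-104) - 3*(-⅗) = (-59 + 14)*(-104) + 9/5 = -45*(-104) + 9/5 = 4680 + 9/5 = 23409/5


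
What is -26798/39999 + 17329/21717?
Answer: 37056835/289552761 ≈ 0.12798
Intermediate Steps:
-26798/39999 + 17329/21717 = 37056835/289552761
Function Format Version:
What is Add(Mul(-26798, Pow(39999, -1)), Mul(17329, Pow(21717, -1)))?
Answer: Rational(37056835, 289552761) ≈ 0.12798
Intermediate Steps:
Add(Mul(-26798, Pow(39999, -1)), Mul(17329, Pow(21717, -1))) = Add(Mul(-26798, Rational(1, 39999)), Mul(17329, Rational(1, 21717))) = Add(Rational(-26798, 39999), Rational(17329, 21717)) = Rational(37056835, 289552761)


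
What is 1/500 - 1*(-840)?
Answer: 420001/500 ≈ 840.00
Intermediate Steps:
1/500 - 1*(-840) = 1/500 + 840 = 420001/500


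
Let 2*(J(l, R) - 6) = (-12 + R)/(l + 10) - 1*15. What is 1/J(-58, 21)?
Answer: -32/51 ≈ -0.62745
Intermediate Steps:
J(l, R) = -3/2 + (-12 + R)/(2*(10 + l)) (J(l, R) = 6 + ((-12 + R)/(l + 10) - 1*15)/2 = 6 + ((-12 + R)/(10 + l) - 15)/2 = 6 + (-15 + (-12 + R)/(10 + l))/2 = 6 + (-15/2 + (-12 + R)/(2*(10 + l))) = -3/2 + (-12 + R)/(2*(10 + l)))
1/J(-58, 21) = 1/((-42 + 21 - 3*(-58))/(2*(10 - 58))) = 1/((½)*(-42 + 21 + 174)/(-48)) = 1/((½)*(-1/48)*153) = 1/(-51/32) = -32/51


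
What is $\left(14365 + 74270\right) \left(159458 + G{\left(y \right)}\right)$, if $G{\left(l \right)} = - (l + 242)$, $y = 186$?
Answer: $14095624050$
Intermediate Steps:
$G{\left(l \right)} = -242 - l$ ($G{\left(l \right)} = - (242 + l) = -242 - l$)
$\left(14365 + 74270\right) \left(159458 + G{\left(y \right)}\right) = \left(14365 + 74270\right) \left(159458 - 428\right) = 88635 \left(159458 - 428\right) = 88635 \cdot 159030 = 14095624050$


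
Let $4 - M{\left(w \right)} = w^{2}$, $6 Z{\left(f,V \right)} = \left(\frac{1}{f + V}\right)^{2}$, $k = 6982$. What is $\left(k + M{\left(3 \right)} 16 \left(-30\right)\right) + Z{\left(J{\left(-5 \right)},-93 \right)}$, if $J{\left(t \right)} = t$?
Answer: $\frac{540628369}{57624} \approx 9382.0$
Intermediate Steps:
$Z{\left(f,V \right)} = \frac{1}{6 \left(V + f\right)^{2}}$ ($Z{\left(f,V \right)} = \frac{\left(\frac{1}{f + V}\right)^{2}}{6} = \frac{\left(\frac{1}{V + f}\right)^{2}}{6} = \frac{1}{6 \left(V + f\right)^{2}}$)
$M{\left(w \right)} = 4 - w^{2}$
$\left(k + M{\left(3 \right)} 16 \left(-30\right)\right) + Z{\left(J{\left(-5 \right)},-93 \right)} = \left(6982 + \left(4 - 3^{2}\right) 16 \left(-30\right)\right) + \frac{1}{6 \left(-93 - 5\right)^{2}} = \left(6982 + \left(4 - 9\right) 16 \left(-30\right)\right) + \frac{1}{6 \cdot 9604} = \left(6982 + \left(4 - 9\right) 16 \left(-30\right)\right) + \frac{1}{6} \cdot \frac{1}{9604} = \left(6982 + \left(-5\right) 16 \left(-30\right)\right) + \frac{1}{57624} = \left(6982 - -2400\right) + \frac{1}{57624} = \left(6982 + 2400\right) + \frac{1}{57624} = 9382 + \frac{1}{57624} = \frac{540628369}{57624}$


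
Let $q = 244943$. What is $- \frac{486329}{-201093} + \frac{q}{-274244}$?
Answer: $\frac{4948028681}{3244032276} \approx 1.5253$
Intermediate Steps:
$- \frac{486329}{-201093} + \frac{q}{-274244} = - \frac{486329}{-201093} + \frac{244943}{-274244} = \left(-486329\right) \left(- \frac{1}{201093}\right) + 244943 \left(- \frac{1}{274244}\right) = \frac{486329}{201093} - \frac{244943}{274244} = \frac{4948028681}{3244032276}$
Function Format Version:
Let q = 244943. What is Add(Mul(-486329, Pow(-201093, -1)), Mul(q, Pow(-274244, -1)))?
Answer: Rational(4948028681, 3244032276) ≈ 1.5253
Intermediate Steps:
Add(Mul(-486329, Pow(-201093, -1)), Mul(q, Pow(-274244, -1))) = Add(Mul(-486329, Pow(-201093, -1)), Mul(244943, Pow(-274244, -1))) = Add(Mul(-486329, Rational(-1, 201093)), Mul(244943, Rational(-1, 274244))) = Add(Rational(486329, 201093), Rational(-244943, 274244)) = Rational(4948028681, 3244032276)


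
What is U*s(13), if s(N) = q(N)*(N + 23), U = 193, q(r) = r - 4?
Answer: 62532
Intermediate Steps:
q(r) = -4 + r
s(N) = (-4 + N)*(23 + N) (s(N) = (-4 + N)*(N + 23) = (-4 + N)*(23 + N))
U*s(13) = 193*((-4 + 13)*(23 + 13)) = 193*(9*36) = 193*324 = 62532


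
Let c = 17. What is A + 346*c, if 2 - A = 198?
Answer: 5686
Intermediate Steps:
A = -196 (A = 2 - 1*198 = 2 - 198 = -196)
A + 346*c = -196 + 346*17 = -196 + 5882 = 5686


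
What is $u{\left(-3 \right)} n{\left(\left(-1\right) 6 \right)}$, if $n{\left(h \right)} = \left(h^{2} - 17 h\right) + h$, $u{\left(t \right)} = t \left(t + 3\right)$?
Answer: $0$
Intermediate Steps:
$u{\left(t \right)} = t \left(3 + t\right)$
$n{\left(h \right)} = h^{2} - 16 h$
$u{\left(-3 \right)} n{\left(\left(-1\right) 6 \right)} = - 3 \left(3 - 3\right) \left(-1\right) 6 \left(-16 - 6\right) = \left(-3\right) 0 \left(- 6 \left(-16 - 6\right)\right) = 0 \left(\left(-6\right) \left(-22\right)\right) = 0 \cdot 132 = 0$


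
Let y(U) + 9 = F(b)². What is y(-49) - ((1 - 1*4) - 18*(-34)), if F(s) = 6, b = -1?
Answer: -582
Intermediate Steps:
y(U) = 27 (y(U) = -9 + 6² = -9 + 36 = 27)
y(-49) - ((1 - 1*4) - 18*(-34)) = 27 - ((1 - 1*4) - 18*(-34)) = 27 - ((1 - 4) + 612) = 27 - (-3 + 612) = 27 - 1*609 = 27 - 609 = -582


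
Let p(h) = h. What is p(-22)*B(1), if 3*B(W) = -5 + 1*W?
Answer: 88/3 ≈ 29.333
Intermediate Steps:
B(W) = -5/3 + W/3 (B(W) = (-5 + 1*W)/3 = (-5 + W)/3 = -5/3 + W/3)
p(-22)*B(1) = -22*(-5/3 + (1/3)*1) = -22*(-5/3 + 1/3) = -22*(-4/3) = 88/3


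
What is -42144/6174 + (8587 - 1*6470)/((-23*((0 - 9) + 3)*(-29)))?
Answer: -348143/47334 ≈ -7.3550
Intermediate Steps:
-42144/6174 + (8587 - 1*6470)/((-23*((0 - 9) + 3)*(-29))) = -42144*1/6174 + (8587 - 6470)/((-23*(-9 + 3)*(-29))) = -7024/1029 + 2117/((-23*(-6)*(-29))) = -7024/1029 + 2117/((138*(-29))) = -7024/1029 + 2117/(-4002) = -7024/1029 + 2117*(-1/4002) = -7024/1029 - 73/138 = -348143/47334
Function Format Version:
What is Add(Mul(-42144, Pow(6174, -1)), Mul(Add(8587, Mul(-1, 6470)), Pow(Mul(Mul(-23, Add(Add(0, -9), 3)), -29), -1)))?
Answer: Rational(-348143, 47334) ≈ -7.3550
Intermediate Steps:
Add(Mul(-42144, Pow(6174, -1)), Mul(Add(8587, Mul(-1, 6470)), Pow(Mul(Mul(-23, Add(Add(0, -9), 3)), -29), -1))) = Add(Mul(-42144, Rational(1, 6174)), Mul(Add(8587, -6470), Pow(Mul(Mul(-23, Add(-9, 3)), -29), -1))) = Add(Rational(-7024, 1029), Mul(2117, Pow(Mul(Mul(-23, -6), -29), -1))) = Add(Rational(-7024, 1029), Mul(2117, Pow(Mul(138, -29), -1))) = Add(Rational(-7024, 1029), Mul(2117, Pow(-4002, -1))) = Add(Rational(-7024, 1029), Mul(2117, Rational(-1, 4002))) = Add(Rational(-7024, 1029), Rational(-73, 138)) = Rational(-348143, 47334)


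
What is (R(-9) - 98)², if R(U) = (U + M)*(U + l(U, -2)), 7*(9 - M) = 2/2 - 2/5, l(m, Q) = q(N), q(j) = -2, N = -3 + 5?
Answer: 11539609/1225 ≈ 9420.1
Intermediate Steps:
N = 2
l(m, Q) = -2
M = 312/35 (M = 9 - (2/2 - 2/5)/7 = 9 - (2*(½) - 2*⅕)/7 = 9 - (1 - ⅖)/7 = 9 - ⅐*⅗ = 9 - 3/35 = 312/35 ≈ 8.9143)
R(U) = (-2 + U)*(312/35 + U) (R(U) = (U + 312/35)*(U - 2) = (312/35 + U)*(-2 + U) = (-2 + U)*(312/35 + U))
(R(-9) - 98)² = ((-624/35 + (-9)² + (242/35)*(-9)) - 98)² = ((-624/35 + 81 - 2178/35) - 98)² = (33/35 - 98)² = (-3397/35)² = 11539609/1225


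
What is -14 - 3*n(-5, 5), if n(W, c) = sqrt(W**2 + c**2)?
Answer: -14 - 15*sqrt(2) ≈ -35.213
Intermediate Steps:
-14 - 3*n(-5, 5) = -14 - 3*sqrt((-5)**2 + 5**2) = -14 - 3*sqrt(25 + 25) = -14 - 15*sqrt(2)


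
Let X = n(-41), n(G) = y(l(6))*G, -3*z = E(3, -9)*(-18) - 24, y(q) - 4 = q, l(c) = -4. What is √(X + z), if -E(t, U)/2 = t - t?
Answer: 2*√2 ≈ 2.8284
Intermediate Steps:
E(t, U) = 0 (E(t, U) = -2*(t - t) = -2*0 = 0)
y(q) = 4 + q
z = 8 (z = -(0*(-18) - 24)/3 = -(0 - 24)/3 = -⅓*(-24) = 8)
n(G) = 0 (n(G) = (4 - 4)*G = 0*G = 0)
X = 0
√(X + z) = √(0 + 8) = √8 = 2*√2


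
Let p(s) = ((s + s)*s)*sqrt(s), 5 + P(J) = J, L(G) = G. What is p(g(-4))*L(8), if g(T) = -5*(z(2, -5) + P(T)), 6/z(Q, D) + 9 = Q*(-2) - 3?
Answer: 703125*sqrt(30)/16 ≈ 2.4070e+5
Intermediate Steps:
z(Q, D) = 6/(-12 - 2*Q) (z(Q, D) = 6/(-9 + (Q*(-2) - 3)) = 6/(-9 + (-2*Q - 3)) = 6/(-9 + (-3 - 2*Q)) = 6/(-12 - 2*Q))
P(J) = -5 + J
g(T) = 215/8 - 5*T (g(T) = -5*(-3/(6 + 2) + (-5 + T)) = -5*(-3/8 + (-5 + T)) = -5*(-43/8 + T) = 215/8 - 5*T)
p(s) = 2*s**(5/2) (p(s) = ((2*s)*s)*sqrt(s) = (2*s**2)*sqrt(s) = 2*s**(5/2))
p(g(-4))*L(8) = (2*(215/8 - 5*(-4))**(5/2))*8 = (2*(215/8 + 20)**(5/2))*8 = (2*(375/8)**(5/2))*8 = (2*(703125*sqrt(30)/256))*8 = (703125*sqrt(30)/128)*8 = 703125*sqrt(30)/16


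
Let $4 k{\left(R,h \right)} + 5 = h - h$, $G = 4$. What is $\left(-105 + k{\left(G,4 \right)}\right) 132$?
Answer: $-14025$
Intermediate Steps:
$k{\left(R,h \right)} = - \frac{5}{4}$ ($k{\left(R,h \right)} = - \frac{5}{4} + \frac{h - h}{4} = - \frac{5}{4} + \frac{1}{4} \cdot 0 = - \frac{5}{4} + 0 = - \frac{5}{4}$)
$\left(-105 + k{\left(G,4 \right)}\right) 132 = \left(-105 - \frac{5}{4}\right) 132 = \left(- \frac{425}{4}\right) 132 = -14025$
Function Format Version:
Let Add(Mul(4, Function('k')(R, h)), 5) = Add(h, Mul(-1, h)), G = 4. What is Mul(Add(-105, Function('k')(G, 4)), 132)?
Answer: -14025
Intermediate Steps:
Function('k')(R, h) = Rational(-5, 4) (Function('k')(R, h) = Add(Rational(-5, 4), Mul(Rational(1, 4), Add(h, Mul(-1, h)))) = Add(Rational(-5, 4), Mul(Rational(1, 4), 0)) = Add(Rational(-5, 4), 0) = Rational(-5, 4))
Mul(Add(-105, Function('k')(G, 4)), 132) = Mul(Add(-105, Rational(-5, 4)), 132) = Mul(Rational(-425, 4), 132) = -14025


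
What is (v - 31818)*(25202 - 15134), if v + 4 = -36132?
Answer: -684160872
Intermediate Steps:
v = -36136 (v = -4 - 36132 = -36136)
(v - 31818)*(25202 - 15134) = (-36136 - 31818)*(25202 - 15134) = -67954*10068 = -684160872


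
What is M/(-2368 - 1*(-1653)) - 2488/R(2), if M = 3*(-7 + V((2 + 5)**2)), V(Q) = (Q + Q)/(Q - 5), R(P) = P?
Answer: -3913561/3146 ≈ -1244.0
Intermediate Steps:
V(Q) = 2*Q/(-5 + Q) (V(Q) = (2*Q)/(-5 + Q) = 2*Q/(-5 + Q))
M = -315/22 (M = 3*(-7 + 2*(2 + 5)**2/(-5 + (2 + 5)**2)) = 3*(-7 + 2*7**2/(-5 + 7**2)) = 3*(-7 + 2*49/(-5 + 49)) = 3*(-7 + 2*49/44) = 3*(-7 + 2*49*(1/44)) = 3*(-7 + 49/22) = 3*(-105/22) = -315/22 ≈ -14.318)
M/(-2368 - 1*(-1653)) - 2488/R(2) = -315/(22*(-2368 - 1*(-1653))) - 2488/2 = -315/(22*(-2368 + 1653)) - 2488*1/2 = -315/22/(-715) - 1244 = -315/22*(-1/715) - 1244 = 63/3146 - 1244 = -3913561/3146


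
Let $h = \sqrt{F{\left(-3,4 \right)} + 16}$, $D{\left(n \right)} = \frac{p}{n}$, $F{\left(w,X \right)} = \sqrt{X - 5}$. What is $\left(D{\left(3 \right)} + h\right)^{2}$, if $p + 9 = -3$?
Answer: $\left(-4 + \sqrt{16 + i}\right)^{2} \approx -0.015606 + 0.00048745 i$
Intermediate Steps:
$p = -12$ ($p = -9 - 3 = -12$)
$F{\left(w,X \right)} = \sqrt{-5 + X}$
$D{\left(n \right)} = - \frac{12}{n}$
$h = \sqrt{16 + i}$ ($h = \sqrt{\sqrt{-5 + 4} + 16} = \sqrt{\sqrt{-1} + 16} = \sqrt{i + 16} = \sqrt{16 + i} \approx 4.002 + 0.1249 i$)
$\left(D{\left(3 \right)} + h\right)^{2} = \left(- \frac{12}{3} + \sqrt{16 + i}\right)^{2} = \left(\left(-12\right) \frac{1}{3} + \sqrt{16 + i}\right)^{2} = \left(-4 + \sqrt{16 + i}\right)^{2}$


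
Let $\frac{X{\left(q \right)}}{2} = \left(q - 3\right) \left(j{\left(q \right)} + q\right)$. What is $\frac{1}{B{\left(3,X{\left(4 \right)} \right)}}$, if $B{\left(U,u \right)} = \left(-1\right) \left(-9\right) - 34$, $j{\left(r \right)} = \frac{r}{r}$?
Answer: $- \frac{1}{25} \approx -0.04$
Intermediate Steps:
$j{\left(r \right)} = 1$
$X{\left(q \right)} = 2 \left(1 + q\right) \left(-3 + q\right)$ ($X{\left(q \right)} = 2 \left(q - 3\right) \left(1 + q\right) = 2 \left(-3 + q\right) \left(1 + q\right) = 2 \left(1 + q\right) \left(-3 + q\right)$)
$B{\left(U,u \right)} = -25$ ($B{\left(U,u \right)} = 9 - 34 = -25$)
$\frac{1}{B{\left(3,X{\left(4 \right)} \right)}} = \frac{1}{-25} = - \frac{1}{25}$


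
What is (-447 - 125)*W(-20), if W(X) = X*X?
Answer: -228800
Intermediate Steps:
W(X) = X²
(-447 - 125)*W(-20) = (-447 - 125)*(-20)² = -572*400 = -228800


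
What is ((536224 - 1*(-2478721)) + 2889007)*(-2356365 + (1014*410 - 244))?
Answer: -11458797414288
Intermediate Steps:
((536224 - 1*(-2478721)) + 2889007)*(-2356365 + (1014*410 - 244)) = ((536224 + 2478721) + 2889007)*(-2356365 + (415740 - 244)) = (3014945 + 2889007)*(-2356365 + 415496) = 5903952*(-1940869) = -11458797414288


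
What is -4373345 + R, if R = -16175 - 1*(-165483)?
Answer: -4224037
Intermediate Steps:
R = 149308 (R = -16175 + 165483 = 149308)
-4373345 + R = -4373345 + 149308 = -4224037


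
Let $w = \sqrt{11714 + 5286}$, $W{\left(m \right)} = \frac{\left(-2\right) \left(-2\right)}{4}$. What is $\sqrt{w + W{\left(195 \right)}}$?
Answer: $\sqrt{1 + 10 \sqrt{170}} \approx 11.462$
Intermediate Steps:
$W{\left(m \right)} = 1$ ($W{\left(m \right)} = 4 \cdot \frac{1}{4} = 1$)
$w = 10 \sqrt{170}$ ($w = \sqrt{17000} = 10 \sqrt{170} \approx 130.38$)
$\sqrt{w + W{\left(195 \right)}} = \sqrt{10 \sqrt{170} + 1} = \sqrt{1 + 10 \sqrt{170}}$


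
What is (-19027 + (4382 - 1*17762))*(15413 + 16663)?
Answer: -1039486932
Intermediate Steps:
(-19027 + (4382 - 1*17762))*(15413 + 16663) = (-19027 + (4382 - 17762))*32076 = (-19027 - 13380)*32076 = -32407*32076 = -1039486932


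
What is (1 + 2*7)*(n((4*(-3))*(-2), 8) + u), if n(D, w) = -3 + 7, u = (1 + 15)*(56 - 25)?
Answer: 7500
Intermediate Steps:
u = 496 (u = 16*31 = 496)
n(D, w) = 4
(1 + 2*7)*(n((4*(-3))*(-2), 8) + u) = (1 + 2*7)*(4 + 496) = (1 + 14)*500 = 15*500 = 7500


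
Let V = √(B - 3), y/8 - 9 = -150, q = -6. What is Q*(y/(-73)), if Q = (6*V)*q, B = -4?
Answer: -40608*I*√7/73 ≈ -1471.8*I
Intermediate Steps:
y = -1128 (y = 72 + 8*(-150) = 72 - 1200 = -1128)
V = I*√7 (V = √(-4 - 3) = √(-7) = I*√7 ≈ 2.6458*I)
Q = -36*I*√7 (Q = (6*(I*√7))*(-6) = (6*I*√7)*(-6) = -36*I*√7 ≈ -95.247*I)
Q*(y/(-73)) = (-36*I*√7)*(-1128/(-73)) = (-36*I*√7)*(-1128*(-1/73)) = -36*I*√7*(1128/73) = -40608*I*√7/73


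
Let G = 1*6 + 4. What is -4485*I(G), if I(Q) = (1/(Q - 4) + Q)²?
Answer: -5562895/12 ≈ -4.6357e+5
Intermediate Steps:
G = 10 (G = 6 + 4 = 10)
I(Q) = (Q + 1/(-4 + Q))² (I(Q) = (1/(-4 + Q) + Q)² = (Q + 1/(-4 + Q))²)
-4485*I(G) = -4485*(1 + 10² - 4*10)²/(-4 + 10)² = -4485*(1 + 100 - 40)²/6² = -1495*61²/12 = -1495*3721/12 = -4485*3721/36 = -5562895/12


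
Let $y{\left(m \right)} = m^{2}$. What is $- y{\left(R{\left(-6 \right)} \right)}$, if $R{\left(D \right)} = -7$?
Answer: $-49$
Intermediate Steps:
$- y{\left(R{\left(-6 \right)} \right)} = - \left(-7\right)^{2} = \left(-1\right) 49 = -49$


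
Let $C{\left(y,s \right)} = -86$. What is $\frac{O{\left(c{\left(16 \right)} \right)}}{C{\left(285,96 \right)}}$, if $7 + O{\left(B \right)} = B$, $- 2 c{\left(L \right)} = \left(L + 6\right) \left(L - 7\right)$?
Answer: $\frac{53}{43} \approx 1.2326$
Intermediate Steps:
$c{\left(L \right)} = - \frac{\left(-7 + L\right) \left(6 + L\right)}{2}$ ($c{\left(L \right)} = - \frac{\left(L + 6\right) \left(L - 7\right)}{2} = - \frac{\left(6 + L\right) \left(-7 + L\right)}{2} = - \frac{\left(-7 + L\right) \left(6 + L\right)}{2}$)
$O{\left(B \right)} = -7 + B$
$\frac{O{\left(c{\left(16 \right)} \right)}}{C{\left(285,96 \right)}} = \frac{-7 + \left(21 + \frac{1}{2} \cdot 16 - \frac{16^{2}}{2}\right)}{-86} = \left(-7 + \left(21 + 8 - 128\right)\right) \left(- \frac{1}{86}\right) = \left(-7 - 99\right) \left(- \frac{1}{86}\right) = \left(-106\right) \left(- \frac{1}{86}\right) = \frac{53}{43}$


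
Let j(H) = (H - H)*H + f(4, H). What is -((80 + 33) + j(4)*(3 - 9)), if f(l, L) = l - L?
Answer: -113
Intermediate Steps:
j(H) = 4 - H (j(H) = (H - H)*H + (4 - H) = 0*H + (4 - H) = 0 + (4 - H) = 4 - H)
-((80 + 33) + j(4)*(3 - 9)) = -((80 + 33) + (4 - 1*4)*(3 - 9)) = -(113 + (4 - 4)*(-6)) = -(113 + 0*(-6)) = -(113 + 0) = -1*113 = -113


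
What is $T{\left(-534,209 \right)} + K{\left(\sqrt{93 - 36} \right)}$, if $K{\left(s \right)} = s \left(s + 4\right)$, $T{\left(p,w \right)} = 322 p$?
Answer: $-171891 + 4 \sqrt{57} \approx -1.7186 \cdot 10^{5}$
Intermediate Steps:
$K{\left(s \right)} = s \left(4 + s\right)$
$T{\left(-534,209 \right)} + K{\left(\sqrt{93 - 36} \right)} = 322 \left(-534\right) + \sqrt{93 - 36} \left(4 + \sqrt{93 - 36}\right) = -171948 + \sqrt{57} \left(4 + \sqrt{57}\right)$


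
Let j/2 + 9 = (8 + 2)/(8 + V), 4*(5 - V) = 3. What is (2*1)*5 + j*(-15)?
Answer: 12520/49 ≈ 255.51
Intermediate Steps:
V = 17/4 (V = 5 - ¼*3 = 5 - ¾ = 17/4 ≈ 4.2500)
j = -802/49 (j = -18 + 2*((8 + 2)/(8 + 17/4)) = -18 + 2*(10/(49/4)) = -18 + 2*(10*(4/49)) = -18 + 2*(40/49) = -18 + 80/49 = -802/49 ≈ -16.367)
(2*1)*5 + j*(-15) = (2*1)*5 - 802/49*(-15) = 2*5 + 12030/49 = 10 + 12030/49 = 12520/49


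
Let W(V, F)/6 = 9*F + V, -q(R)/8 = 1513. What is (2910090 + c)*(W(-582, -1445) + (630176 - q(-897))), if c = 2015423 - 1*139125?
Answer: 2684005362104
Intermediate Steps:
c = 1876298 (c = 2015423 - 139125 = 1876298)
q(R) = -12104 (q(R) = -8*1513 = -12104)
W(V, F) = 6*V + 54*F (W(V, F) = 6*(9*F + V) = 6*(V + 9*F) = 6*V + 54*F)
(2910090 + c)*(W(-582, -1445) + (630176 - q(-897))) = (2910090 + 1876298)*((6*(-582) + 54*(-1445)) + (630176 - 1*(-12104))) = 4786388*((-3492 - 78030) + (630176 + 12104)) = 4786388*(-81522 + 642280) = 4786388*560758 = 2684005362104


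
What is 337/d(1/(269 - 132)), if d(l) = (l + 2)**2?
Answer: 6325153/75625 ≈ 83.638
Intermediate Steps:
d(l) = (2 + l)**2
337/d(1/(269 - 132)) = 337/((2 + 1/(269 - 132))**2) = 337/((2 + 1/137)**2) = 337/((275/137)**2) = 337/(75625/18769) = 337*(18769/75625) = 6325153/75625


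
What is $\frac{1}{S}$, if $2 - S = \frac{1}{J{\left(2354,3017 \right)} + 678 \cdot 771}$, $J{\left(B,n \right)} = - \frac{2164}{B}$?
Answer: $\frac{615261544}{1230521911} \approx 0.5$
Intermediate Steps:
$S = \frac{1230521911}{615261544}$ ($S = 2 - \frac{1}{- \frac{2164}{2354} + 678 \cdot 771} = 2 - \frac{1}{\left(-2164\right) \frac{1}{2354} + 522738} = 2 - \frac{1}{- \frac{1082}{1177} + 522738} = 2 - \frac{1}{\frac{615261544}{1177}} = 2 - \frac{1177}{615261544} = \frac{1230521911}{615261544} \approx 2.0$)
$\frac{1}{S} = \frac{1}{\frac{1230521911}{615261544}} = \frac{615261544}{1230521911}$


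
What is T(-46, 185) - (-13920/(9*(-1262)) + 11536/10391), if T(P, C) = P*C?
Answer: -167439031898/19670163 ≈ -8512.3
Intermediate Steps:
T(P, C) = C*P
T(-46, 185) - (-13920/(9*(-1262)) + 11536/10391) = 185*(-46) - (-13920/(9*(-1262)) + 11536/10391) = -8510 - (-13920/(-11358) + 11536*(1/10391)) = -8510 - (-13920*(-1/11358) + 11536/10391) = -8510 - (2320/1893 + 11536/10391) = -8510 - 1*45944768/19670163 = -8510 - 45944768/19670163 = -167439031898/19670163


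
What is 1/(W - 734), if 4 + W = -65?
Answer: -1/803 ≈ -0.0012453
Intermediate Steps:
W = -69 (W = -4 - 65 = -69)
1/(W - 734) = 1/(-69 - 734) = 1/(-803) = -1/803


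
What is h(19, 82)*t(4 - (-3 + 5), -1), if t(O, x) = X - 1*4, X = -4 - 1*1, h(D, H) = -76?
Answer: 684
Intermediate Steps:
X = -5 (X = -4 - 1 = -5)
t(O, x) = -9 (t(O, x) = -5 - 1*4 = -5 - 4 = -9)
h(19, 82)*t(4 - (-3 + 5), -1) = -76*(-9) = 684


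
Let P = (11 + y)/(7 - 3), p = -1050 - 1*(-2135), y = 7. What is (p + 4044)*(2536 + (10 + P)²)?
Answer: 56342065/4 ≈ 1.4086e+7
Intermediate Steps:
p = 1085 (p = -1050 + 2135 = 1085)
P = 9/2 (P = (11 + 7)/(7 - 3) = 18/4 = 18*(¼) = 9/2 ≈ 4.5000)
(p + 4044)*(2536 + (10 + P)²) = (1085 + 4044)*(2536 + (10 + 9/2)²) = 5129*(2536 + (29/2)²) = 5129*(2536 + 841/4) = 5129*(10985/4) = 56342065/4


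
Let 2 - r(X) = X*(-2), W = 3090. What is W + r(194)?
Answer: 3480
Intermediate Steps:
r(X) = 2 + 2*X (r(X) = 2 - X*(-2) = 2 - (-2)*X = 2 + 2*X)
W + r(194) = 3090 + (2 + 2*194) = 3090 + (2 + 388) = 3090 + 390 = 3480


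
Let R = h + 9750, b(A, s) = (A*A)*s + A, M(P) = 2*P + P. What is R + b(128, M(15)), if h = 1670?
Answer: 748828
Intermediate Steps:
M(P) = 3*P
b(A, s) = A + s*A² (b(A, s) = A²*s + A = s*A² + A = A + s*A²)
R = 11420 (R = 1670 + 9750 = 11420)
R + b(128, M(15)) = 11420 + 128*(1 + 128*(3*15)) = 11420 + 128*(1 + 128*45) = 11420 + 128*(1 + 5760) = 11420 + 128*5761 = 11420 + 737408 = 748828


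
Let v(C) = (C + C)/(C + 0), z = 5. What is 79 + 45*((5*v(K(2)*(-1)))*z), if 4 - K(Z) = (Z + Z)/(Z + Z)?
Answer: 2329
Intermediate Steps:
K(Z) = 3 (K(Z) = 4 - (Z + Z)/(Z + Z) = 4 - 2*Z/(2*Z) = 4 - 2*Z*1/(2*Z) = 4 - 1*1 = 4 - 1 = 3)
v(C) = 2 (v(C) = (2*C)/C = 2)
79 + 45*((5*v(K(2)*(-1)))*z) = 79 + 45*((5*2)*5) = 79 + 45*(10*5) = 79 + 45*50 = 79 + 2250 = 2329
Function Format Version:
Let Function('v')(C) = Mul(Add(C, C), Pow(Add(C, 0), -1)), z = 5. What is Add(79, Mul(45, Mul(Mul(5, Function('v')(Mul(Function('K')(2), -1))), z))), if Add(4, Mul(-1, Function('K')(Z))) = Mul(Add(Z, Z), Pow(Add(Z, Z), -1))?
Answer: 2329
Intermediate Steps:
Function('K')(Z) = 3 (Function('K')(Z) = Add(4, Mul(-1, Mul(Add(Z, Z), Pow(Add(Z, Z), -1)))) = Add(4, Mul(-1, Mul(Mul(2, Z), Pow(Mul(2, Z), -1)))) = Add(4, Mul(-1, Mul(Mul(2, Z), Mul(Rational(1, 2), Pow(Z, -1))))) = Add(4, Mul(-1, 1)) = Add(4, -1) = 3)
Function('v')(C) = 2 (Function('v')(C) = Mul(Mul(2, C), Pow(C, -1)) = 2)
Add(79, Mul(45, Mul(Mul(5, Function('v')(Mul(Function('K')(2), -1))), z))) = Add(79, Mul(45, Mul(Mul(5, 2), 5))) = Add(79, Mul(45, Mul(10, 5))) = Add(79, Mul(45, 50)) = Add(79, 2250) = 2329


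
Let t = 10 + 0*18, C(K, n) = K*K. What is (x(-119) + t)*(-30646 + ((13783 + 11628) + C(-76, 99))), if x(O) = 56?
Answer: 35706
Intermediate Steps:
C(K, n) = K²
t = 10 (t = 10 + 0 = 10)
(x(-119) + t)*(-30646 + ((13783 + 11628) + C(-76, 99))) = (56 + 10)*(-30646 + ((13783 + 11628) + (-76)²)) = 66*(-30646 + (25411 + 5776)) = 66*(-30646 + 31187) = 66*541 = 35706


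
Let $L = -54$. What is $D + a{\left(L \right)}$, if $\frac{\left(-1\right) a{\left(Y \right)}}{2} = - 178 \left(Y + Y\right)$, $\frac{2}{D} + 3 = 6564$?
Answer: $- \frac{252257326}{6561} \approx -38448.0$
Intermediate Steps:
$D = \frac{2}{6561}$ ($D = \frac{2}{-3 + 6564} = \frac{2}{6561} \approx 0.00030483$)
$a{\left(Y \right)} = 712 Y$ ($a{\left(Y \right)} = - 2 \left(- 178 \left(Y + Y\right)\right) = - 2 \left(- 178 \cdot 2 Y\right) = - 2 \left(- 356 Y\right) = 712 Y$)
$D + a{\left(L \right)} = \frac{2}{6561} + 712 \left(-54\right) = \frac{2}{6561} - 38448 = - \frac{252257326}{6561}$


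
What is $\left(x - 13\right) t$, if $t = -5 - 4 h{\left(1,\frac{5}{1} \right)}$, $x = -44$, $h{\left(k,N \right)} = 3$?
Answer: $969$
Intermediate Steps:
$t = -17$ ($t = -5 - 12 = -17$)
$\left(x - 13\right) t = \left(-44 - 13\right) \left(-17\right) = \left(-57\right) \left(-17\right) = 969$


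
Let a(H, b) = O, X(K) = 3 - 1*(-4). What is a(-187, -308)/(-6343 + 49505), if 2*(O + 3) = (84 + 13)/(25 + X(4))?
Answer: -95/2762368 ≈ -3.4391e-5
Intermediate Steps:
X(K) = 7 (X(K) = 3 + 4 = 7)
O = -95/64 (O = -3 + ((84 + 13)/(25 + 7))/2 = -3 + (97/32)/2 = -3 + (97*(1/32))/2 = -3 + (½)*(97/32) = -3 + 97/64 = -95/64 ≈ -1.4844)
a(H, b) = -95/64
a(-187, -308)/(-6343 + 49505) = -95/(64*(-6343 + 49505)) = -95/64/43162 = -95/64*1/43162 = -95/2762368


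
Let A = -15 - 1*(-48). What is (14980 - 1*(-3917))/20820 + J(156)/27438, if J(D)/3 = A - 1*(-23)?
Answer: 28999647/31736620 ≈ 0.91376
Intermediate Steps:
A = 33 (A = -15 + 48 = 33)
J(D) = 168 (J(D) = 3*(33 - 1*(-23)) = 3*(33 + 23) = 3*56 = 168)
(14980 - 1*(-3917))/20820 + J(156)/27438 = (14980 - 1*(-3917))/20820 + 168/27438 = (14980 + 3917)*(1/20820) + 168*(1/27438) = 18897*(1/20820) + 28/4573 = 6299/6940 + 28/4573 = 28999647/31736620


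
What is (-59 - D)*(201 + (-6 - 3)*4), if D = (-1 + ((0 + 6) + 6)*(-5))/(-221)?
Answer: -2161500/221 ≈ -9780.5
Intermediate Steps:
D = 61/221 (D = (-1 + (6 + 6)*(-5))*(-1/221) = (-1 + 12*(-5))*(-1/221) = (-1 - 60)*(-1/221) = -61*(-1/221) = 61/221 ≈ 0.27602)
(-59 - D)*(201 + (-6 - 3)*4) = (-59 - 1*61/221)*(201 + (-6 - 3)*4) = (-59 - 61/221)*(201 - 9*4) = -13100*(201 - 36)/221 = -13100/221*165 = -2161500/221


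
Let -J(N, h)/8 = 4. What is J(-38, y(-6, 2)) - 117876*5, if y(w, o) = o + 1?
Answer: -589412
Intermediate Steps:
y(w, o) = 1 + o
J(N, h) = -32 (J(N, h) = -8*4 = -32)
J(-38, y(-6, 2)) - 117876*5 = -32 - 117876*5 = -32 - 1034*570 = -32 - 589380 = -589412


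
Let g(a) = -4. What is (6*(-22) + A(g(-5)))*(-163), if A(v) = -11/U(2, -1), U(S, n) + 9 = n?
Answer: 213367/10 ≈ 21337.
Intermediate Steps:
U(S, n) = -9 + n
A(v) = 11/10 (A(v) = -11/(-9 - 1) = -11/(-10) = -11*(-⅒) = 11/10)
(6*(-22) + A(g(-5)))*(-163) = (6*(-22) + 11/10)*(-163) = (-132 + 11/10)*(-163) = -1309/10*(-163) = 213367/10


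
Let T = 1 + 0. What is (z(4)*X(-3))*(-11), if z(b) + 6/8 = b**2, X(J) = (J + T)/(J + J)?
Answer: -671/12 ≈ -55.917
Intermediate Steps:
T = 1
X(J) = (1 + J)/(2*J) (X(J) = (J + 1)/(J + J) = (1 + J)/((2*J)) = (1 + J)*(1/(2*J)) = (1 + J)/(2*J))
z(b) = -3/4 + b**2
(z(4)*X(-3))*(-11) = ((-3/4 + 4**2)*((1/2)*(1 - 3)/(-3)))*(-11) = ((-3/4 + 16)*((1/2)*(-1/3)*(-2)))*(-11) = ((61/4)*(1/3))*(-11) = (61/12)*(-11) = -671/12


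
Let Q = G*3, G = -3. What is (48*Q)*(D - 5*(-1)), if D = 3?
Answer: -3456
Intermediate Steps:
Q = -9 (Q = -3*3 = -9)
(48*Q)*(D - 5*(-1)) = (48*(-9))*(3 - 5*(-1)) = -432*(3 + 5) = -432*8 = -3456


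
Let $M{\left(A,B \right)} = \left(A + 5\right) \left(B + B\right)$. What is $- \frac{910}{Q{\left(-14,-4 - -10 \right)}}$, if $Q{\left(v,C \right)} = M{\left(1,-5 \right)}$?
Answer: $\frac{91}{6} \approx 15.167$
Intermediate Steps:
$M{\left(A,B \right)} = 2 B \left(5 + A\right)$ ($M{\left(A,B \right)} = \left(5 + A\right) 2 B = 2 B \left(5 + A\right)$)
$Q{\left(v,C \right)} = -60$ ($Q{\left(v,C \right)} = 2 \left(-5\right) \left(5 + 1\right) = 2 \left(-5\right) 6 = -60$)
$- \frac{910}{Q{\left(-14,-4 - -10 \right)}} = - \frac{910}{-60} = \left(-910\right) \left(- \frac{1}{60}\right) = \frac{91}{6}$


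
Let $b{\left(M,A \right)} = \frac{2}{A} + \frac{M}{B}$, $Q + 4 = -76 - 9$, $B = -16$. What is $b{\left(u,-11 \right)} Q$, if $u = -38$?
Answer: $- \frac{17177}{88} \approx -195.19$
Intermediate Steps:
$Q = -89$ ($Q = -4 - 85 = -89$)
$b{\left(M,A \right)} = \frac{2}{A} - \frac{M}{16}$ ($b{\left(M,A \right)} = \frac{2}{A} + \frac{M}{-16} = \frac{2}{A} + M \left(- \frac{1}{16}\right) = \frac{2}{A} - \frac{M}{16}$)
$b{\left(u,-11 \right)} Q = \left(\frac{2}{-11} - - \frac{19}{8}\right) \left(-89\right) = \left(2 \left(- \frac{1}{11}\right) + \frac{19}{8}\right) \left(-89\right) = \left(- \frac{2}{11} + \frac{19}{8}\right) \left(-89\right) = \frac{193}{88} \left(-89\right) = - \frac{17177}{88}$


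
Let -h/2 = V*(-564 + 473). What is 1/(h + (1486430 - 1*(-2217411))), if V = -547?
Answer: 1/3604287 ≈ 2.7745e-7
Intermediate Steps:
h = -99554 (h = -(-1094)*(-564 + 473) = -(-1094)*(-91) = -2*49777 = -99554)
1/(h + (1486430 - 1*(-2217411))) = 1/(-99554 + (1486430 - 1*(-2217411))) = 1/(-99554 + (1486430 + 2217411)) = 1/(-99554 + 3703841) = 1/3604287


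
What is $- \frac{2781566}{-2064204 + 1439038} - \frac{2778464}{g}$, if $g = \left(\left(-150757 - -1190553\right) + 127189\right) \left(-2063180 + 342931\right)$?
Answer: $\frac{2792004387921127007}{627511866416991495} \approx 4.4493$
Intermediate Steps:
$g = -2007504779265$ ($g = \left(\left(-150757 + 1190553\right) + 127189\right) \left(-1720249\right) = \left(1039796 + 127189\right) \left(-1720249\right) = 1166985 \left(-1720249\right) = -2007504779265$)
$- \frac{2781566}{-2064204 + 1439038} - \frac{2778464}{g} = - \frac{2781566}{-2064204 + 1439038} - \frac{2778464}{-2007504779265} = - \frac{2781566}{-625166} - - \frac{2778464}{2007504779265} = \left(-2781566\right) \left(- \frac{1}{625166}\right) + \frac{2778464}{2007504779265} = \frac{1390783}{312583} + \frac{2778464}{2007504779265} = \frac{2792004387921127007}{627511866416991495}$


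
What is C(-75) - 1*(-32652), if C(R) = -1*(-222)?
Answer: 32874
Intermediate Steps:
C(R) = 222
C(-75) - 1*(-32652) = 222 - 1*(-32652) = 222 + 32652 = 32874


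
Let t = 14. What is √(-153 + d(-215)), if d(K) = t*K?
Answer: I*√3163 ≈ 56.241*I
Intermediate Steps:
d(K) = 14*K
√(-153 + d(-215)) = √(-153 + 14*(-215)) = √(-153 - 3010) = √(-3163) = I*√3163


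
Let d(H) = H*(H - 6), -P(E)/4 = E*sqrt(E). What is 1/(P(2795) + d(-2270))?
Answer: 129163/658589378810 + 559*sqrt(2795)/1317178757620 ≈ 2.1856e-7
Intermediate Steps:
P(E) = -4*E**(3/2) (P(E) = -4*E*sqrt(E) = -4*E**(3/2))
d(H) = H*(-6 + H)
1/(P(2795) + d(-2270)) = 1/(-11180*sqrt(2795) - 2270*(-6 - 2270)) = 1/(-11180*sqrt(2795) - 2270*(-2276)) = 1/(-11180*sqrt(2795) + 5166520) = 1/(5166520 - 11180*sqrt(2795))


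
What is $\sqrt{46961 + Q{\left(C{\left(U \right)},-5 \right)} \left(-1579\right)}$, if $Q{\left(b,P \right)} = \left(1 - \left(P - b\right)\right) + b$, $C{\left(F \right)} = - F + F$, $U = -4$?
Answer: $\sqrt{37487} \approx 193.62$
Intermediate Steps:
$C{\left(F \right)} = 0$
$Q{\left(b,P \right)} = 1 - P + 2 b$ ($Q{\left(b,P \right)} = \left(1 + b - P\right) + b = 1 - P + 2 b$)
$\sqrt{46961 + Q{\left(C{\left(U \right)},-5 \right)} \left(-1579\right)} = \sqrt{46961 + \left(1 - -5 + 2 \cdot 0\right) \left(-1579\right)} = \sqrt{46961 + \left(1 + 5 + 0\right) \left(-1579\right)} = \sqrt{46961 + 6 \left(-1579\right)} = \sqrt{46961 - 9474} = \sqrt{37487}$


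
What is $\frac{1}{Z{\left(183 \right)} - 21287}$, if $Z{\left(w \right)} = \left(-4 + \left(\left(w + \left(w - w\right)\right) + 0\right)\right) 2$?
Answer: $- \frac{1}{20929} \approx -4.7781 \cdot 10^{-5}$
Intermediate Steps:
$Z{\left(w \right)} = -8 + 2 w$ ($Z{\left(w \right)} = \left(-4 + \left(\left(w + 0\right) + 0\right)\right) 2 = \left(-4 + \left(w + 0\right)\right) 2 = \left(-4 + w\right) 2 = -8 + 2 w$)
$\frac{1}{Z{\left(183 \right)} - 21287} = \frac{1}{\left(-8 + 2 \cdot 183\right) - 21287} = \frac{1}{\left(-8 + 366\right) - 21287} = \frac{1}{358 - 21287} = \frac{1}{-20929} = - \frac{1}{20929}$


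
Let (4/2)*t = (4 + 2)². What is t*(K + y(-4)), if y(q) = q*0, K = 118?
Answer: 2124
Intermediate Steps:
t = 18 (t = (4 + 2)²/2 = (½)*6² = (½)*36 = 18)
y(q) = 0
t*(K + y(-4)) = 18*(118 + 0) = 18*118 = 2124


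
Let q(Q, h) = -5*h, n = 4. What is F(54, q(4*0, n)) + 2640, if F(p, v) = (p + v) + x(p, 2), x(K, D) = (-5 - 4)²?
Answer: 2755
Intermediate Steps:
x(K, D) = 81 (x(K, D) = (-9)² = 81)
F(p, v) = 81 + p + v (F(p, v) = (p + v) + 81 = 81 + p + v)
F(54, q(4*0, n)) + 2640 = (81 + 54 - 5*4) + 2640 = (81 + 54 - 20) + 2640 = 115 + 2640 = 2755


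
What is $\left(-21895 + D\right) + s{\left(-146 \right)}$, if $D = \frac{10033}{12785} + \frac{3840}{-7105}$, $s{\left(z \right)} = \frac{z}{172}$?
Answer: $- \frac{34209773787737}{1562403710} \approx -21896.0$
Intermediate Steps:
$s{\left(z \right)} = \frac{z}{172}$ ($s{\left(z \right)} = z \frac{1}{172} = \frac{z}{172}$)
$D = \frac{4438013}{18167485}$ ($D = 10033 \cdot \frac{1}{12785} + 3840 \left(- \frac{1}{7105}\right) = \frac{10033}{12785} - \frac{768}{1421} = \frac{4438013}{18167485} \approx 0.24428$)
$\left(-21895 + D\right) + s{\left(-146 \right)} = \left(-21895 + \frac{4438013}{18167485}\right) + \frac{1}{172} \left(-146\right) = - \frac{397772646062}{18167485} - \frac{73}{86} = - \frac{34209773787737}{1562403710}$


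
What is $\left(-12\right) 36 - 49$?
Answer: $-481$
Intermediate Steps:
$\left(-12\right) 36 - 49 = -432 - 49 = -481$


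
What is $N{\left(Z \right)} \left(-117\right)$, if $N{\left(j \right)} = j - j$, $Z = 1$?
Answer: $0$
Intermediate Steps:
$N{\left(j \right)} = 0$
$N{\left(Z \right)} \left(-117\right) = 0 \left(-117\right) = 0$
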